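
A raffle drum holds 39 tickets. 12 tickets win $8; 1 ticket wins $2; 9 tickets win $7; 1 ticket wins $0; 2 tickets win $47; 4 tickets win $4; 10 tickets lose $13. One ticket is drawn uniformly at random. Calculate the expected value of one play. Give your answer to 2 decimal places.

$3.62

E[payout] = (12/39)·8 + (1/39)·2 + (9/39)·7 + (1/39)·0 + (2/39)·47 + (4/39)·4 + (10/39)·(-13) = 47/13
≈ $3.62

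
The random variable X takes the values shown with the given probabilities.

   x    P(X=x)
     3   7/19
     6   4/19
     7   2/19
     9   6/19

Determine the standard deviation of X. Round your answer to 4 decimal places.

E[X] = 113/19, E[X²] = 791/19
Var(X) = E[X²] − (E[X])² = 791/19 − 12769/361 = 2260/361
SD(X) = √(2260/361) ≈ 2.5021

2.5021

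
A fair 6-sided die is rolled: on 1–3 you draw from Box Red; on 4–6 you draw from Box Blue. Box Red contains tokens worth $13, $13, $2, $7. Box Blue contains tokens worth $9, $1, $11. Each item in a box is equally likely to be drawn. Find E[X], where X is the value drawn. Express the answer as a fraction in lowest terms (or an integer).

63/8 dollars

E[X | Box Red] = (13 + 13 + 2 + 7)/4 = 35/4
E[X | Box Blue] = (9 + 1 + 11)/3 = 7
E[X] = (1/2)·35/4 + (1/2)·7 = 63/8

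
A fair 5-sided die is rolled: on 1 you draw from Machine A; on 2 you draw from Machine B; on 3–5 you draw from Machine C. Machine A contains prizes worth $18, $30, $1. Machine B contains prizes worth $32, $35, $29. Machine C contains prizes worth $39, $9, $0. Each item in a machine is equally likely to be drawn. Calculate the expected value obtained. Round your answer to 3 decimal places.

$19.267

E[X | Machine A] = (18 + 30 + 1)/3 = 49/3
E[X | Machine B] = (32 + 35 + 29)/3 = 32
E[X | Machine C] = (39 + 9 + 0)/3 = 16
E[X] = (1/5)·49/3 + (1/5)·32 + (3/5)·16 = 289/15 ≈ 19.267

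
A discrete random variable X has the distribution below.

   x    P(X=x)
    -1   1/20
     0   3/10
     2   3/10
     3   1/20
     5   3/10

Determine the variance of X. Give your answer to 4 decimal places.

E[X] = (1/20)·(-1) + (3/10)·0 + (3/10)·2 + (1/20)·3 + (3/10)·5 = 11/5
E[X²] = (1/20)·1 + (3/10)·0 + (3/10)·4 + (1/20)·9 + (3/10)·25 = 46/5
Var(X) = 46/5 − (11/5)² = 109/25 ≈ 4.3600

4.3600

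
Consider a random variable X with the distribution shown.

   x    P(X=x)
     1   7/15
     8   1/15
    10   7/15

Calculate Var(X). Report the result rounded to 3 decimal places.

E[X] = (7/15)·1 + (1/15)·8 + (7/15)·10 = 17/3
E[X²] = (7/15)·1 + (1/15)·64 + (7/15)·100 = 257/5
Var(X) = 257/5 − (17/3)² = 868/45 ≈ 19.289

19.289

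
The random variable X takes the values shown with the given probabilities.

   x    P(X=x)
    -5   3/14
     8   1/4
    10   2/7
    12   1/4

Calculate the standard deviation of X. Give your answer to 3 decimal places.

6.315

E[X] = 95/14, E[X²] = 1203/14
Var(X) = E[X²] − (E[X])² = 1203/14 − 9025/196 = 7817/196
SD(X) = √(7817/196) ≈ 6.315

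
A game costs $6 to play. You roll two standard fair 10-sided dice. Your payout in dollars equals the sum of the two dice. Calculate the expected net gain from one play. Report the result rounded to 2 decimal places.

Distribution of the sum of the two dice: 2 w.p. 1/100, 3 w.p. 1/50, 4 w.p. 3/100, 5 w.p. 1/25, 6 w.p. 1/20, 7 w.p. 3/50, …
E[payout] = (1/100)·2 + (1/50)·3 + (3/100)·4 + (1/25)·5 + (1/20)·6 + (3/50)·7 + (7/100)·8 + (2/25)·9 + (9/100)·10 + (1/10)·11 + (9/100)·12 + (2/25)·13 + (7/100)·14 + (3/50)·15 + (1/20)·16 + (1/25)·17 + (3/100)·18 + (1/50)·19 + (1/100)·20 = 11
Expected profit = 11 − 6 = 5 ≈ $5.00

$5.00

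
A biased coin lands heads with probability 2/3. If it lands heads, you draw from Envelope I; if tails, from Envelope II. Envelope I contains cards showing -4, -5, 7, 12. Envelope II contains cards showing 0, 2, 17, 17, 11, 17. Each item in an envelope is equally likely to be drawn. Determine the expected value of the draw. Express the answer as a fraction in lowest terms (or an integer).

47/9

E[X | Envelope I] = (-4 − 5 + 7 + 12)/4 = 5/2
E[X | Envelope II] = (0 + 2 + 17 + 17 + 11 + 17)/6 = 32/3
E[X] = (2/3)·5/2 + (1/3)·32/3 = 47/9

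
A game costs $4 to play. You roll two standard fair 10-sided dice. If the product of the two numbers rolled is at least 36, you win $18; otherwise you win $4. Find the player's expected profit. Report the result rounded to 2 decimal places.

$4.90

E[payout] = (13/20)·4 + (7/20)·18 = 89/10
Expected profit = 89/10 − 4 = 49/10 ≈ $4.90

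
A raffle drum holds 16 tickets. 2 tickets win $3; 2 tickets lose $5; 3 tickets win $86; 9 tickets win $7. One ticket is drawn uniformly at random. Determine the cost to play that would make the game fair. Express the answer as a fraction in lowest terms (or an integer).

317/16 dollars

E[payout] = (2/16)·3 + (2/16)·(-5) + (3/16)·86 + (9/16)·7 = 317/16
Fair fee = E[payout] = 317/16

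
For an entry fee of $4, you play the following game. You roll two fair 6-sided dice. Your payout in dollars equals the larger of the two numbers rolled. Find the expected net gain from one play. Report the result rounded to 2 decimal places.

$0.47

Distribution of the larger of the two numbers rolled: 1 w.p. 1/36, 2 w.p. 1/12, 3 w.p. 5/36, 4 w.p. 7/36, 5 w.p. 1/4, 6 w.p. 11/36
E[payout] = (1/36)·1 + (1/12)·2 + (5/36)·3 + (7/36)·4 + (1/4)·5 + (11/36)·6 = 161/36
Expected profit = 161/36 − 4 = 17/36 ≈ $0.47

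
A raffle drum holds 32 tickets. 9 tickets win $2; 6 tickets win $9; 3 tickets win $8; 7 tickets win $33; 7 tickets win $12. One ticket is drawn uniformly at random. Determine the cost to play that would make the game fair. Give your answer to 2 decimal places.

E[payout] = (9/32)·2 + (6/32)·9 + (3/32)·8 + (7/32)·33 + (7/32)·12 = 411/32
Fair fee = E[payout] = 411/32 ≈ $12.84

$12.84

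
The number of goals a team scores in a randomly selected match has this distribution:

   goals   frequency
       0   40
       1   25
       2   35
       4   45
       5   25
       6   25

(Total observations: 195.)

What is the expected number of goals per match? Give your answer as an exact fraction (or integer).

Total = 195, so P(goals=0) = 40/195, etc.
E[X] = (8/39)·0 + (5/39)·1 + (7/39)·2 + (3/13)·4 + (5/39)·5 + (5/39)·6
     = 110/39

110/39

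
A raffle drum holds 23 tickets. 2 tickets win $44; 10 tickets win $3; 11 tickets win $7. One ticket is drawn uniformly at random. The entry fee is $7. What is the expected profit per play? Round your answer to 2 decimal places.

E[payout] = (2/23)·44 + (10/23)·3 + (11/23)·7 = 195/23
Expected profit = 195/23 − 7 = 34/23 ≈ $1.48

$1.48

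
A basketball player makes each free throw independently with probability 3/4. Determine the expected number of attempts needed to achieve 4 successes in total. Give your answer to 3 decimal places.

5.333

By linearity (sum of 4 independent geometric waits), E[trials] = 4/p = 4/(3/4) = 16/3.
≈ 5.333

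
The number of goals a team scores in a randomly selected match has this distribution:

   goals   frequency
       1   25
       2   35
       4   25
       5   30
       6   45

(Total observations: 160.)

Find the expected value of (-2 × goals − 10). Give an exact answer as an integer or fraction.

-283/16

Total = 160, so P(goals=1) = 25/160, etc.
E[-2x-10] = (5/32)·(-12) + (7/32)·(-14) + (5/32)·(-18) + (3/16)·(-20) + (9/32)·(-22)
     = -283/16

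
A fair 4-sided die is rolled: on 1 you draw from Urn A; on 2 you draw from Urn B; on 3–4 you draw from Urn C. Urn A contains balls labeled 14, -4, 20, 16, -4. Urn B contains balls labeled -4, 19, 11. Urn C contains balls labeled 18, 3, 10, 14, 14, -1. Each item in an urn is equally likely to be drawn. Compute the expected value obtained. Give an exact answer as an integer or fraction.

91/10

E[X | Urn A] = (14 − 4 + 20 + 16 − 4)/5 = 42/5
E[X | Urn B] = (-4 + 19 + 11)/3 = 26/3
E[X | Urn C] = (18 + 3 + 10 + 14 + 14 − 1)/6 = 29/3
E[X] = (1/4)·42/5 + (1/4)·26/3 + (1/2)·29/3 = 91/10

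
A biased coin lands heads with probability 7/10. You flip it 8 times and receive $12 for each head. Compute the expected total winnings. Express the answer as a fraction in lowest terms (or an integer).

E[#heads] = 8·7/10 = 28/5 (linearity over flips).
E[winnings] = 12·28/5 = 336/5.

336/5 dollars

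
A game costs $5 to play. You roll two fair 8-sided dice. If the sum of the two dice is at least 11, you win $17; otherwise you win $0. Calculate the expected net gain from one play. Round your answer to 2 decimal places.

$0.58

E[payout] = (43/64)·0 + (21/64)·17 = 357/64
Expected profit = 357/64 − 5 = 37/64 ≈ $0.58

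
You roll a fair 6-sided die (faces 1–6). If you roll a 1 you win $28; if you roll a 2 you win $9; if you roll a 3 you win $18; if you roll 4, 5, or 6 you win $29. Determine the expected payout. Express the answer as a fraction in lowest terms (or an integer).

E[payout] = (1/6)·9 + (1/6)·18 + (1/6)·28 + (1/2)·29 = 71/3

71/3 dollars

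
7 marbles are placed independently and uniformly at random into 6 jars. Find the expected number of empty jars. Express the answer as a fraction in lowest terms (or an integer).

Let Xⱼ=1 if jar j is empty. P(Xⱼ=1) = ((6-1)/6)^7 = 78125/279936.
By linearity, E[#empty] = 6·78125/279936 = 78125/46656.

78125/46656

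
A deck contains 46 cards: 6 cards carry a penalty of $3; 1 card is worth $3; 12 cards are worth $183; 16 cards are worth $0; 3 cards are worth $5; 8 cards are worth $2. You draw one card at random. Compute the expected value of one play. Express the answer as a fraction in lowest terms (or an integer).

E[payout] = (6/46)·(-3) + (1/46)·3 + (12/46)·183 + (16/46)·0 + (3/46)·5 + (8/46)·2 = 1106/23

1106/23 dollars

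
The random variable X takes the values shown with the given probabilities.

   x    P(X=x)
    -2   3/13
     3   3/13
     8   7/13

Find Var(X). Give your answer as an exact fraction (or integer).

E[X] = (3/13)·(-2) + (3/13)·3 + (7/13)·8 = 59/13
E[X²] = (3/13)·4 + (3/13)·9 + (7/13)·64 = 487/13
Var(X) = 487/13 − (59/13)² = 2850/169

2850/169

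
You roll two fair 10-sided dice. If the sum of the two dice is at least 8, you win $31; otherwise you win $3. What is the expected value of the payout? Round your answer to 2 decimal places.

E[payout] = (21/100)·3 + (79/100)·31 = 628/25
≈ $25.12

$25.12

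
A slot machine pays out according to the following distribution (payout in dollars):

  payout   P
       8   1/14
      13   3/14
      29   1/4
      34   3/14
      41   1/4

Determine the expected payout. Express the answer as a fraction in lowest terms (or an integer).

E[X] = (1/14)·8 + (3/14)·13 + (1/4)·29 + (3/14)·34 + (1/4)·41
     = 197/7

197/7 dollars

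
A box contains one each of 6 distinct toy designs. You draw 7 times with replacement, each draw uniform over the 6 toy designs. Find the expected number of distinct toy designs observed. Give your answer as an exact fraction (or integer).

Let Xⱼ=1 if type j appears at least once. P(Xⱼ=1) = 1 − ((6−1)/6)^7 = 201811/279936.
E[#distinct] = 6·201811/279936 = 201811/46656.

201811/46656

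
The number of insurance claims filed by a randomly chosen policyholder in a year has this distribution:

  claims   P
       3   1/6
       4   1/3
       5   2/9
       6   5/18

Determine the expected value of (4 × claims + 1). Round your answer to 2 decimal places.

E[4x+1] = (1/6)·13 + (1/3)·17 + (2/9)·21 + (5/18)·25
     = 175/9 ≈ 19.44

19.44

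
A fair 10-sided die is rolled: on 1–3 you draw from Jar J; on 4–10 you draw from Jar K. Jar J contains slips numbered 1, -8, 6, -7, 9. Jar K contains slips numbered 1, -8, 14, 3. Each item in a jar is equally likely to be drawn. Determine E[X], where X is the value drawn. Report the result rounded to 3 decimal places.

E[X | Jar J] = (1 − 8 + 6 − 7 + 9)/5 = 1/5
E[X | Jar K] = (1 − 8 + 14 + 3)/4 = 5/2
E[X] = (3/10)·1/5 + (7/10)·5/2 = 181/100 ≈ 1.810

1.810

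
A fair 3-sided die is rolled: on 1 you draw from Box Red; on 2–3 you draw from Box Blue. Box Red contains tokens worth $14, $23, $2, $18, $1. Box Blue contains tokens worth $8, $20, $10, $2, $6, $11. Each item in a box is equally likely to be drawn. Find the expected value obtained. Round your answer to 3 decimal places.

$10.200

E[X | Box Red] = (14 + 23 + 2 + 18 + 1)/5 = 58/5
E[X | Box Blue] = (8 + 20 + 10 + 2 + 6 + 11)/6 = 19/2
E[X] = (1/3)·58/5 + (2/3)·19/2 = 51/5 ≈ 10.200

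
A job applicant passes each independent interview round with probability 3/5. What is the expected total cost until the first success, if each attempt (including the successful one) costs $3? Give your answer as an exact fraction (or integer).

$5

E[#attempts] = 1/p = 5/3; E[cost] = 3·5/3 = 5.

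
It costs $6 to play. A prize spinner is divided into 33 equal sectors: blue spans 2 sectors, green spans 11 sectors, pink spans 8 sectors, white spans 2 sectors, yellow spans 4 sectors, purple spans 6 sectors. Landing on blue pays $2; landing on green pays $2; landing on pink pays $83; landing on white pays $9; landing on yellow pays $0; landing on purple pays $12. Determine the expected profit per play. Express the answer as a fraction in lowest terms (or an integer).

E[payout] = (2/33)·2 + (11/33)·2 + (8/33)·83 + (2/33)·9 + (4/33)·0 + (6/33)·12 = 260/11
Expected profit = 260/11 − 6 = 194/11

194/11 dollars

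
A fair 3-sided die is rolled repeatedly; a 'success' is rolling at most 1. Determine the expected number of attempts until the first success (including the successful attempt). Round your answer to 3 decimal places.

3.000

For a geometric distribution, E[trials] = 1/p = 1/(1/3) = 3.
≈ 3.000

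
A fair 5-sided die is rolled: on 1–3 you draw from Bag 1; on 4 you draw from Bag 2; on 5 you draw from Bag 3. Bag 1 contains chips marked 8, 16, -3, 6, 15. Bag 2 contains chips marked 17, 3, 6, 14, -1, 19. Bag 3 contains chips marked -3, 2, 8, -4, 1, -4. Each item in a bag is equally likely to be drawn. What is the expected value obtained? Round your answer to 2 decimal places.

6.97

E[X | Bag 1] = (8 + 16 − 3 + 6 + 15)/5 = 42/5
E[X | Bag 2] = (17 + 3 + 6 + 14 − 1 + 19)/6 = 29/3
E[X | Bag 3] = (-3 + 2 + 8 − 4 + 1 − 4)/6 = 0
E[X] = (3/5)·42/5 + (1/5)·29/3 + (1/5)·0 = 523/75 ≈ 6.97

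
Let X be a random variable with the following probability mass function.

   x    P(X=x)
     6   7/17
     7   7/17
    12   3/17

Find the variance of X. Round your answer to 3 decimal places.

4.602

E[X] = (7/17)·6 + (7/17)·7 + (3/17)·12 = 127/17
E[X²] = (7/17)·36 + (7/17)·49 + (3/17)·144 = 1027/17
Var(X) = 1027/17 − (127/17)² = 1330/289 ≈ 4.602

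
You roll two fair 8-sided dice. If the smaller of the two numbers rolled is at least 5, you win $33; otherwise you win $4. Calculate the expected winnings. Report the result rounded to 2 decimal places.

$11.25

E[payout] = (3/4)·4 + (1/4)·33 = 45/4
≈ $11.25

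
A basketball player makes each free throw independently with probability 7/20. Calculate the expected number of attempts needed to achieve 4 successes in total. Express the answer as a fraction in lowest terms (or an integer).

80/7

By linearity (sum of 4 independent geometric waits), E[trials] = 4/p = 4/(7/20) = 80/7.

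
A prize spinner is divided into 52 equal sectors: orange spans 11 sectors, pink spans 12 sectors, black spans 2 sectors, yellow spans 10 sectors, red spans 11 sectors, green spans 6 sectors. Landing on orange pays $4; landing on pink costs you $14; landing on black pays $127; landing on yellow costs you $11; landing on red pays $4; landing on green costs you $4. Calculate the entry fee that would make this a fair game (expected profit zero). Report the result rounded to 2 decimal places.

E[payout] = (11/52)·4 + (12/52)·(-14) + (2/52)·127 + (10/52)·(-11) + (11/52)·4 + (6/52)·(-4) = 10/13
Fair fee = E[payout] = 10/13 ≈ $0.77

$0.77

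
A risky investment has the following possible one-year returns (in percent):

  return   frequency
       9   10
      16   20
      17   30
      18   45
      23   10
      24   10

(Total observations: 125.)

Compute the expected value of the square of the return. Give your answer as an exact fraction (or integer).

8046/25

Total = 125, so P(return=9) = 10/125, etc.
E[X²] = (2/25)·81 + (4/25)·256 + (6/25)·289 + (9/25)·324 + (2/25)·529 + (2/25)·576
     = 8046/25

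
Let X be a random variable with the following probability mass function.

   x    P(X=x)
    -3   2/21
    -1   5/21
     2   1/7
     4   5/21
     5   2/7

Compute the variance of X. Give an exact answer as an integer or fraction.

1180/147

E[X] = (2/21)·(-3) + (5/21)·(-1) + (1/7)·2 + (5/21)·4 + (2/7)·5 = 15/7
E[X²] = (2/21)·9 + (5/21)·1 + (1/7)·4 + (5/21)·16 + (2/7)·25 = 265/21
Var(X) = 265/21 − (15/7)² = 1180/147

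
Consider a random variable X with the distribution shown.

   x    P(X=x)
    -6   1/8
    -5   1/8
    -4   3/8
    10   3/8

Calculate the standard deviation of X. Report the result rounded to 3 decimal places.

E[X] = 7/8, E[X²] = 409/8
Var(X) = E[X²] − (E[X])² = 409/8 − 49/64 = 3223/64
SD(X) = √(3223/64) ≈ 7.096

7.096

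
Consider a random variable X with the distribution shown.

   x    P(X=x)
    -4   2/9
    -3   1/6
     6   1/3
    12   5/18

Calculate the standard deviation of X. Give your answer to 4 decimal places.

6.4418

E[X] = 71/18, E[X²] = 1027/18
Var(X) = E[X²] − (E[X])² = 1027/18 − 5041/324 = 13445/324
SD(X) = √(13445/324) ≈ 6.4418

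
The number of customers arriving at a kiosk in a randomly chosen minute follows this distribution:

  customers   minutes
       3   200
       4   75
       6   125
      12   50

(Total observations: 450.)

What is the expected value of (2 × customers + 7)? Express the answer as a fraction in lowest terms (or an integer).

17

Total = 450, so P(customers=3) = 200/450, etc.
E[2x+7] = (4/9)·13 + (1/6)·15 + (5/18)·19 + (1/9)·31
     = 17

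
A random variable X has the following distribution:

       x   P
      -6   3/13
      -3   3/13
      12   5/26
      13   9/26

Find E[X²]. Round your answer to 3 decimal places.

96.577

E[X²] = (3/13)·36 + (3/13)·9 + (5/26)·144 + (9/26)·169
     = 2511/26 ≈ 96.577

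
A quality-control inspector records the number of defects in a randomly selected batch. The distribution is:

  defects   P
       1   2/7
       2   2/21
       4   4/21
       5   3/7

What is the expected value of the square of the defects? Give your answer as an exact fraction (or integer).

101/7

E[X²] = (2/7)·1 + (2/21)·4 + (4/21)·16 + (3/7)·25
     = 101/7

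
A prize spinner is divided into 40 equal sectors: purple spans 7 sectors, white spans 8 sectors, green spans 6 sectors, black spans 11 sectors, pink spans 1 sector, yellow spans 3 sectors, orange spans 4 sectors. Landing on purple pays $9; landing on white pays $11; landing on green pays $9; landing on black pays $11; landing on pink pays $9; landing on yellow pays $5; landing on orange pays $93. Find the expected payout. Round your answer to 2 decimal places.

$18.05

E[payout] = (7/40)·9 + (8/40)·11 + (6/40)·9 + (11/40)·11 + (1/40)·9 + (3/40)·5 + (4/40)·93 = 361/20
≈ $18.05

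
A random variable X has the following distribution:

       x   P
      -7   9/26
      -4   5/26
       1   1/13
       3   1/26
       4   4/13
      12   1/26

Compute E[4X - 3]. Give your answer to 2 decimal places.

E[4x-3] = (9/26)·(-31) + (5/26)·(-19) + (1/13)·1 + (1/26)·9 + (4/13)·13 + (1/26)·45
     = -107/13 ≈ -8.23

-8.23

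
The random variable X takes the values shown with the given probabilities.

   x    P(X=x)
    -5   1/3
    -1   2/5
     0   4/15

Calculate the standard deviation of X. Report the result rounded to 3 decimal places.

2.112

E[X] = -31/15, E[X²] = 131/15
Var(X) = E[X²] − (E[X])² = 131/15 − 961/225 = 1004/225
SD(X) = √(1004/225) ≈ 2.112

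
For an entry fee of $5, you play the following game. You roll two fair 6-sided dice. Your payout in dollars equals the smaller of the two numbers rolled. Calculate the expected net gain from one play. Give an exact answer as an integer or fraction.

-89/36 dollars

Distribution of the smaller of the two numbers rolled: 1 w.p. 11/36, 2 w.p. 1/4, 3 w.p. 7/36, 4 w.p. 5/36, 5 w.p. 1/12, 6 w.p. 1/36
E[payout] = (11/36)·1 + (1/4)·2 + (7/36)·3 + (5/36)·4 + (1/12)·5 + (1/36)·6 = 91/36
Expected profit = 91/36 − 5 = -89/36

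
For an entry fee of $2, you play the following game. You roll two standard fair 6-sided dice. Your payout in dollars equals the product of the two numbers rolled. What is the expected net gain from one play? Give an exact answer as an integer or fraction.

41/4 dollars

Distribution of the product of the two numbers rolled: 1 w.p. 1/36, 2 w.p. 1/18, 3 w.p. 1/18, 4 w.p. 1/12, 5 w.p. 1/18, 6 w.p. 1/9, …
E[payout] = (1/36)·1 + (1/18)·2 + (1/18)·3 + (1/12)·4 + (1/18)·5 + (1/9)·6 + (1/18)·8 + (1/36)·9 + (1/18)·10 + (1/9)·12 + (1/18)·15 + (1/36)·16 + (1/18)·18 + (1/18)·20 + (1/18)·24 + (1/36)·25 + (1/18)·30 + (1/36)·36 = 49/4
Expected profit = 49/4 − 2 = 41/4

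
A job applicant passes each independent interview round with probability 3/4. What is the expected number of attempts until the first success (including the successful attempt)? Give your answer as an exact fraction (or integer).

4/3

For a geometric distribution, E[trials] = 1/p = 1/(3/4) = 4/3.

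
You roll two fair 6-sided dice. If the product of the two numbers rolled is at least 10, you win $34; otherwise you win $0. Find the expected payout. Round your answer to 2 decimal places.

$17.94

E[payout] = (17/36)·0 + (19/36)·34 = 323/18
≈ $17.94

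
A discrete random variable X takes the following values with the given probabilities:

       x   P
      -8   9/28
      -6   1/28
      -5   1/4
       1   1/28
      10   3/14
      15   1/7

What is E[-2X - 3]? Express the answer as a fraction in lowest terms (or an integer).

E[-2x-3] = (9/28)·13 + (1/28)·9 + (1/4)·7 + (1/28)·(-5) + (3/14)·(-23) + (1/7)·(-33)
     = -25/7

-25/7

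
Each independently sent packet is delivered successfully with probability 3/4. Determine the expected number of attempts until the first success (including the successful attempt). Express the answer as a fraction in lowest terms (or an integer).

For a geometric distribution, E[trials] = 1/p = 1/(3/4) = 4/3.

4/3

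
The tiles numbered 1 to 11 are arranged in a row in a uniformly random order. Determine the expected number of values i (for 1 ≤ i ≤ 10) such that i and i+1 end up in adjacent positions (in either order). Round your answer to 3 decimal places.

For each i ∈ {1,…,10}, let Xᵢ = 1 if i and i+1 are adjacent. P(Xᵢ=1) = 2·(11−1)!/11! = 2/11.
By linearity, E[ΣXᵢ] = (10)·(2/11) = 20/11.
≈ 1.818

1.818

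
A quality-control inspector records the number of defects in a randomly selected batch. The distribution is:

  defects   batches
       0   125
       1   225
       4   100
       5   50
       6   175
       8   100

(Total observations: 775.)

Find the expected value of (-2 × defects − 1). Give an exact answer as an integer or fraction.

Total = 775, so P(defects=0) = 125/775, etc.
E[-2x-1] = (5/31)·(-1) + (9/31)·(-3) + (4/31)·(-9) + (2/31)·(-11) + (7/31)·(-13) + (4/31)·(-17)
     = -249/31

-249/31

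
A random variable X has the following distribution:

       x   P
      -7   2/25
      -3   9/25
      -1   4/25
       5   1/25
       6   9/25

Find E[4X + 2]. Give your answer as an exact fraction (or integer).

106/25

E[4x+2] = (2/25)·(-26) + (9/25)·(-10) + (4/25)·(-2) + (1/25)·22 + (9/25)·26
     = 106/25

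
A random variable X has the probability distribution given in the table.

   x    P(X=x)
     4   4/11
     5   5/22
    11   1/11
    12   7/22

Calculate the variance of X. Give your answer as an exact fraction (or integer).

E[X] = (4/11)·4 + (5/22)·5 + (1/11)·11 + (7/22)·12 = 163/22
E[X²] = (4/11)·16 + (5/22)·25 + (1/11)·121 + (7/22)·144 = 1503/22
Var(X) = 1503/22 − (163/22)² = 6497/484

6497/484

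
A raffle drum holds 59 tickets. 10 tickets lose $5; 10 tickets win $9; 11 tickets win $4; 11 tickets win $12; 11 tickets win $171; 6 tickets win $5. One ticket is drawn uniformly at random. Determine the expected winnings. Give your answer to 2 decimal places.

E[payout] = (10/59)·(-5) + (10/59)·9 + (11/59)·4 + (11/59)·12 + (11/59)·171 + (6/59)·5 = 2127/59
≈ $36.05

$36.05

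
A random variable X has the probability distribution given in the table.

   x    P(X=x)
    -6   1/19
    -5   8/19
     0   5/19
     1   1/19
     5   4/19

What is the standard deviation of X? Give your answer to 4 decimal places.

E[X] = -25/19, E[X²] = 337/19
Var(X) = E[X²] − (E[X])² = 337/19 − 625/361 = 5778/361
SD(X) = √(5778/361) ≈ 4.0007

4.0007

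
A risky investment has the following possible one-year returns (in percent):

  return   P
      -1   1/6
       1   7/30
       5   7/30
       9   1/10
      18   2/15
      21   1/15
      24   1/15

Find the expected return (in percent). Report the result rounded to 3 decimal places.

7.533

E[X] = (1/6)·(-1) + (7/30)·1 + (7/30)·5 + (1/10)·9 + (2/15)·18 + (1/15)·21 + (1/15)·24
     = 113/15 ≈ 7.533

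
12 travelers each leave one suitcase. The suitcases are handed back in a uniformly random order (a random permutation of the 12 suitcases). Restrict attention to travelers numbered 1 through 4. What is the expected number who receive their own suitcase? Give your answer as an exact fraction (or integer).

1/3

Let Xᵢ = 1 if person i gets their own suitcase. For each i, P(Xᵢ=1) = 1/12.
By linearity of expectation, E[X₁+…+X_4] = 4·(1/12) = 1/3.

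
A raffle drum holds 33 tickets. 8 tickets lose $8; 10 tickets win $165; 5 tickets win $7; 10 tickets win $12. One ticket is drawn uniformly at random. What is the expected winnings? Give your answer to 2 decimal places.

$52.76

E[payout] = (8/33)·(-8) + (10/33)·165 + (5/33)·7 + (10/33)·12 = 1741/33
≈ $52.76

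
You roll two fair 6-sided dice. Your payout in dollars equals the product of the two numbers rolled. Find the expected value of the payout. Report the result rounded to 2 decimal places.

Distribution of the product of the two numbers rolled: 1 w.p. 1/36, 2 w.p. 1/18, 3 w.p. 1/18, 4 w.p. 1/12, 5 w.p. 1/18, 6 w.p. 1/9, …
E[payout] = (1/36)·1 + (1/18)·2 + (1/18)·3 + (1/12)·4 + (1/18)·5 + (1/9)·6 + (1/18)·8 + (1/36)·9 + (1/18)·10 + (1/9)·12 + (1/18)·15 + (1/36)·16 + (1/18)·18 + (1/18)·20 + (1/18)·24 + (1/36)·25 + (1/18)·30 + (1/36)·36 = 49/4
≈ $12.25

$12.25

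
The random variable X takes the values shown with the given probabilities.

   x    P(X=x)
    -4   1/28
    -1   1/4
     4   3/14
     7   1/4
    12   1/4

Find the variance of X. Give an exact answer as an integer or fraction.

4961/196

E[X] = (1/28)·(-4) + (1/4)·(-1) + (3/14)·4 + (1/4)·7 + (1/4)·12 = 73/14
E[X²] = (1/28)·16 + (1/4)·1 + (3/14)·16 + (1/4)·49 + (1/4)·144 = 105/2
Var(X) = 105/2 − (73/14)² = 4961/196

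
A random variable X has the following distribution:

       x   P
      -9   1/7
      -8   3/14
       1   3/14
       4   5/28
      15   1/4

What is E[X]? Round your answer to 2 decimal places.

1.68

E[X] = (1/7)·(-9) + (3/14)·(-8) + (3/14)·1 + (5/28)·4 + (1/4)·15
     = 47/28 ≈ 1.68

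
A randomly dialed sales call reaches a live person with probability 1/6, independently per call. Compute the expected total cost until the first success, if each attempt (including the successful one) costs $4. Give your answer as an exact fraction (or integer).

$24

E[#attempts] = 1/p = 6; E[cost] = 4·6 = 24.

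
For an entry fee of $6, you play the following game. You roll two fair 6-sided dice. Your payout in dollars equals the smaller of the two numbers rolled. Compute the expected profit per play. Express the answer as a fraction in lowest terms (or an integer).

Distribution of the smaller of the two numbers rolled: 1 w.p. 11/36, 2 w.p. 1/4, 3 w.p. 7/36, 4 w.p. 5/36, 5 w.p. 1/12, 6 w.p. 1/36
E[payout] = (11/36)·1 + (1/4)·2 + (7/36)·3 + (5/36)·4 + (1/12)·5 + (1/36)·6 = 91/36
Expected profit = 91/36 − 6 = -125/36

-125/36 dollars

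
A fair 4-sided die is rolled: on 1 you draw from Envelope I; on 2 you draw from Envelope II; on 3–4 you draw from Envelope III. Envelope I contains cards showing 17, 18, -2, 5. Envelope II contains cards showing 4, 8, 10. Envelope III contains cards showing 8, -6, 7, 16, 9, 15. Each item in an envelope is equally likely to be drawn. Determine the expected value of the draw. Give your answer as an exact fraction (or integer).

199/24

E[X | Envelope I] = (17 + 18 − 2 + 5)/4 = 19/2
E[X | Envelope II] = (4 + 8 + 10)/3 = 22/3
E[X | Envelope III] = (8 − 6 + 7 + 16 + 9 + 15)/6 = 49/6
E[X] = (1/4)·19/2 + (1/4)·22/3 + (1/2)·49/6 = 199/24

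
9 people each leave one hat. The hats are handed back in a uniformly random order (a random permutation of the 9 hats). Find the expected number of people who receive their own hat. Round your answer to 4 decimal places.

Let Xᵢ = 1 if person i gets their own hat. For each i, P(Xᵢ=1) = 1/9.
By linearity of expectation, E[X₁+…+X_9] = 9·(1/9) = 1.
≈ 1.0000

1.0000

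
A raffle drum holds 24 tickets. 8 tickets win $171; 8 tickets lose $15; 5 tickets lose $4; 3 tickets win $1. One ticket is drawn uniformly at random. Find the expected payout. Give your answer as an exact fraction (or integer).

E[payout] = (8/24)·171 + (8/24)·(-15) + (5/24)·(-4) + (3/24)·1 = 1231/24

1231/24 dollars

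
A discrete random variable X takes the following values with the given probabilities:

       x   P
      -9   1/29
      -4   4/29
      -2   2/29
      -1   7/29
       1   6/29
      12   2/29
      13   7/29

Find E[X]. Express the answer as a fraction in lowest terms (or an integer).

E[X] = (1/29)·(-9) + (4/29)·(-4) + (2/29)·(-2) + (7/29)·(-1) + (6/29)·1 + (2/29)·12 + (7/29)·13
     = 85/29

85/29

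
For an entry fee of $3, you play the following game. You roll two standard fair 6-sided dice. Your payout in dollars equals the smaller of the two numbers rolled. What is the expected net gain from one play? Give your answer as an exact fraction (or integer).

Distribution of the smaller of the two numbers rolled: 1 w.p. 11/36, 2 w.p. 1/4, 3 w.p. 7/36, 4 w.p. 5/36, 5 w.p. 1/12, 6 w.p. 1/36
E[payout] = (11/36)·1 + (1/4)·2 + (7/36)·3 + (5/36)·4 + (1/12)·5 + (1/36)·6 = 91/36
Expected profit = 91/36 − 3 = -17/36

-17/36 dollars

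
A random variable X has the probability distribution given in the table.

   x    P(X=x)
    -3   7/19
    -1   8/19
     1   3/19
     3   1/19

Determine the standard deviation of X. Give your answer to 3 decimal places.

1.704

E[X] = -23/19, E[X²] = 83/19
Var(X) = E[X²] − (E[X])² = 83/19 − 529/361 = 1048/361
SD(X) = √(1048/361) ≈ 1.704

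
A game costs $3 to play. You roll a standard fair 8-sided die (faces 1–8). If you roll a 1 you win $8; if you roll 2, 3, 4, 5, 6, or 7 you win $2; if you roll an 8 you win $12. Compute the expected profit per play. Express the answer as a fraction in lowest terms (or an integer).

$1

E[payout] = (3/4)·2 + (1/8)·8 + (1/8)·12 = 4
Expected profit = 4 − 3 = 1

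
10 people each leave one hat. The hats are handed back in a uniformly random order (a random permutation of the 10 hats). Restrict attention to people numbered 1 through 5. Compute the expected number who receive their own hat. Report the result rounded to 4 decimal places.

Let Xᵢ = 1 if person i gets their own hat. For each i, P(Xᵢ=1) = 1/10.
By linearity of expectation, E[X₁+…+X_5] = 5·(1/10) = 1/2.
≈ 0.5000

0.5000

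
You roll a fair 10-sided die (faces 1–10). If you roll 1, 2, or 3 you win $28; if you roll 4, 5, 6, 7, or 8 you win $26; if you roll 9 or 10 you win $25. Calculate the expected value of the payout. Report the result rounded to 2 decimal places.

$26.40

E[payout] = (1/5)·25 + (1/2)·26 + (3/10)·28 = 132/5
≈ $26.40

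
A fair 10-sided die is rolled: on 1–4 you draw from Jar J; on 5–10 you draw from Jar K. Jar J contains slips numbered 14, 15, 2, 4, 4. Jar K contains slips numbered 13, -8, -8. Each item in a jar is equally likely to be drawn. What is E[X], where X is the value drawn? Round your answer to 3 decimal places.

2.520

E[X | Jar J] = (14 + 15 + 2 + 4 + 4)/5 = 39/5
E[X | Jar K] = (13 − 8 − 8)/3 = -1
E[X] = (2/5)·39/5 + (3/5)·(-1) = 63/25 ≈ 2.520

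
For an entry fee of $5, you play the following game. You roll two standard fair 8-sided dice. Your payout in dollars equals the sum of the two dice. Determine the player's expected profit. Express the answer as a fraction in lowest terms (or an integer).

$4

Distribution of the sum of the two dice: 2 w.p. 1/64, 3 w.p. 1/32, 4 w.p. 3/64, 5 w.p. 1/16, 6 w.p. 5/64, 7 w.p. 3/32, …
E[payout] = (1/64)·2 + (1/32)·3 + (3/64)·4 + (1/16)·5 + (5/64)·6 + (3/32)·7 + (7/64)·8 + (1/8)·9 + (7/64)·10 + (3/32)·11 + (5/64)·12 + (1/16)·13 + (3/64)·14 + (1/32)·15 + (1/64)·16 = 9
Expected profit = 9 − 5 = 4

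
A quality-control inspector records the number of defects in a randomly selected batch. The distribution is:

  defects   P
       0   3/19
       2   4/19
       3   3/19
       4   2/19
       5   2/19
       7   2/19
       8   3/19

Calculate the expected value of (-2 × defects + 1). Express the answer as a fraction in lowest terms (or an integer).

E[-2x+1] = (3/19)·1 + (4/19)·(-3) + (3/19)·(-5) + (2/19)·(-7) + (2/19)·(-9) + (2/19)·(-13) + (3/19)·(-15)
     = -127/19

-127/19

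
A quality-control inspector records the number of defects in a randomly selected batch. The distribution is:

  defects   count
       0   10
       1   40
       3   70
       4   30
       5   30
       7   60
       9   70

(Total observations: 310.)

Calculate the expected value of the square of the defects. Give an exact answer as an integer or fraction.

Total = 310, so P(defects=0) = 10/310, etc.
E[X²] = (1/31)·0 + (4/31)·1 + (7/31)·9 + (3/31)·16 + (3/31)·25 + (6/31)·49 + (7/31)·81
     = 1051/31

1051/31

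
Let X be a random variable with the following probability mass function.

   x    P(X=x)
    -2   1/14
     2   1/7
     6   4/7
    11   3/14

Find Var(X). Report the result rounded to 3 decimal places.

E[X] = (1/14)·(-2) + (1/7)·2 + (4/7)·6 + (3/14)·11 = 83/14
E[X²] = (1/14)·4 + (1/7)·4 + (4/7)·36 + (3/14)·121 = 663/14
Var(X) = 663/14 − (83/14)² = 2393/196 ≈ 12.209

12.209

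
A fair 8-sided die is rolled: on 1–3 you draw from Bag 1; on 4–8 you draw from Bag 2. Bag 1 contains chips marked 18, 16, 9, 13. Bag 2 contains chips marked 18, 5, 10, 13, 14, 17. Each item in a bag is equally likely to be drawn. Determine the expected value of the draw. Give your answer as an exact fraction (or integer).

637/48

E[X | Bag 1] = (18 + 16 + 9 + 13)/4 = 14
E[X | Bag 2] = (18 + 5 + 10 + 13 + 14 + 17)/6 = 77/6
E[X] = (3/8)·14 + (5/8)·77/6 = 637/48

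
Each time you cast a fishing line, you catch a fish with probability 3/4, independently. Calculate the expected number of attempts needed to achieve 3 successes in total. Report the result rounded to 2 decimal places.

4.00

By linearity (sum of 3 independent geometric waits), E[trials] = 3/p = 3/(3/4) = 4.
≈ 4.00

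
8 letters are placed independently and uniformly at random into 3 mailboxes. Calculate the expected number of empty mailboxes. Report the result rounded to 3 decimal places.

Let Xⱼ=1 if mailbox j is empty. P(Xⱼ=1) = ((3-1)/3)^8 = 256/6561.
By linearity, E[#empty] = 3·256/6561 = 256/2187.
≈ 0.117

0.117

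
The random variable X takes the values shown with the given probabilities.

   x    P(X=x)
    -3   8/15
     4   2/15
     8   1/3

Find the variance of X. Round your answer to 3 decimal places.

25.707

E[X] = (8/15)·(-3) + (2/15)·4 + (1/3)·8 = 8/5
E[X²] = (8/15)·9 + (2/15)·16 + (1/3)·64 = 424/15
Var(X) = 424/15 − (8/5)² = 1928/75 ≈ 25.707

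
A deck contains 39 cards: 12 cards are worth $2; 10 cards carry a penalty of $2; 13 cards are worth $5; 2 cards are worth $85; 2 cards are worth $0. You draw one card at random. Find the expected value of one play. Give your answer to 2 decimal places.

$6.13

E[payout] = (12/39)·2 + (10/39)·(-2) + (13/39)·5 + (2/39)·85 + (2/39)·0 = 239/39
≈ $6.13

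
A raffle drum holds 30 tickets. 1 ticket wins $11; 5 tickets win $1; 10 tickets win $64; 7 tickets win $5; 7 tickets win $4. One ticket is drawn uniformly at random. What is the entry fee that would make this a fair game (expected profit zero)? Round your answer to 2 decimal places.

$23.97

E[payout] = (1/30)·11 + (5/30)·1 + (10/30)·64 + (7/30)·5 + (7/30)·4 = 719/30
Fair fee = E[payout] = 719/30 ≈ $23.97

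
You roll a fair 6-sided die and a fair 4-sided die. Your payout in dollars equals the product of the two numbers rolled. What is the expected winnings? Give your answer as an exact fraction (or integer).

Distribution of the product of the two numbers rolled: 1 w.p. 1/24, 2 w.p. 1/12, 3 w.p. 1/12, 4 w.p. 1/8, 5 w.p. 1/24, 6 w.p. 1/8, …
E[payout] = (1/24)·1 + (1/12)·2 + (1/12)·3 + (1/8)·4 + (1/24)·5 + (1/8)·6 + (1/12)·8 + (1/24)·9 + (1/24)·10 + (1/8)·12 + (1/24)·15 + (1/24)·16 + (1/24)·18 + (1/24)·20 + (1/24)·24 = 35/4

35/4 dollars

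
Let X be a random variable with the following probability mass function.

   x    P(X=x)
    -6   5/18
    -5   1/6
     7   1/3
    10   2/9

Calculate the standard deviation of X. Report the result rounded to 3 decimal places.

E[X] = 37/18, E[X²] = 949/18
Var(X) = E[X²] − (E[X])² = 949/18 − 1369/324 = 15713/324
SD(X) = √(15713/324) ≈ 6.964

6.964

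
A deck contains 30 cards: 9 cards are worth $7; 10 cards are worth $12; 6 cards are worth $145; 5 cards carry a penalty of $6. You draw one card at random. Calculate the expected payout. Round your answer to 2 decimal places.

$34.10

E[payout] = (9/30)·7 + (10/30)·12 + (6/30)·145 + (5/30)·(-6) = 341/10
≈ $34.10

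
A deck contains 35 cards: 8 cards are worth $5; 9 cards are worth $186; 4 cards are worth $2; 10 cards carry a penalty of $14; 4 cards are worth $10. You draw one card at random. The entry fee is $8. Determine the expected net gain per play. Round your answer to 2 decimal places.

E[payout] = (8/35)·5 + (9/35)·186 + (4/35)·2 + (10/35)·(-14) + (4/35)·10 = 1622/35
Expected profit = 1622/35 − 8 = 1342/35 ≈ $38.34

$38.34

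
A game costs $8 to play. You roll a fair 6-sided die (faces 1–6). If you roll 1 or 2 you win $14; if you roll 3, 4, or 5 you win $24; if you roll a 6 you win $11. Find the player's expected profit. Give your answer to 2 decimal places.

E[payout] = (1/6)·11 + (1/3)·14 + (1/2)·24 = 37/2
Expected profit = 37/2 − 8 = 21/2 ≈ $10.50

$10.50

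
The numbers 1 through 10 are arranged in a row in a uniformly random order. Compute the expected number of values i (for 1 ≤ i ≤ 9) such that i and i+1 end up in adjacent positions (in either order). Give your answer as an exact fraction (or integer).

9/5

For each i ∈ {1,…,9}, let Xᵢ = 1 if i and i+1 are adjacent. P(Xᵢ=1) = 2·(10−1)!/10! = 2/10.
By linearity, E[ΣXᵢ] = (9)·(2/10) = 9/5.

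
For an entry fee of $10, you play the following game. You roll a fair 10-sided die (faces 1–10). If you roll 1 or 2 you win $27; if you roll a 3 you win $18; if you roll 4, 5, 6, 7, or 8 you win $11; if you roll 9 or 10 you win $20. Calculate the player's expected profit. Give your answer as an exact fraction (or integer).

E[payout] = (1/2)·11 + (1/10)·18 + (1/5)·20 + (1/5)·27 = 167/10
Expected profit = 167/10 − 10 = 67/10

67/10 dollars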